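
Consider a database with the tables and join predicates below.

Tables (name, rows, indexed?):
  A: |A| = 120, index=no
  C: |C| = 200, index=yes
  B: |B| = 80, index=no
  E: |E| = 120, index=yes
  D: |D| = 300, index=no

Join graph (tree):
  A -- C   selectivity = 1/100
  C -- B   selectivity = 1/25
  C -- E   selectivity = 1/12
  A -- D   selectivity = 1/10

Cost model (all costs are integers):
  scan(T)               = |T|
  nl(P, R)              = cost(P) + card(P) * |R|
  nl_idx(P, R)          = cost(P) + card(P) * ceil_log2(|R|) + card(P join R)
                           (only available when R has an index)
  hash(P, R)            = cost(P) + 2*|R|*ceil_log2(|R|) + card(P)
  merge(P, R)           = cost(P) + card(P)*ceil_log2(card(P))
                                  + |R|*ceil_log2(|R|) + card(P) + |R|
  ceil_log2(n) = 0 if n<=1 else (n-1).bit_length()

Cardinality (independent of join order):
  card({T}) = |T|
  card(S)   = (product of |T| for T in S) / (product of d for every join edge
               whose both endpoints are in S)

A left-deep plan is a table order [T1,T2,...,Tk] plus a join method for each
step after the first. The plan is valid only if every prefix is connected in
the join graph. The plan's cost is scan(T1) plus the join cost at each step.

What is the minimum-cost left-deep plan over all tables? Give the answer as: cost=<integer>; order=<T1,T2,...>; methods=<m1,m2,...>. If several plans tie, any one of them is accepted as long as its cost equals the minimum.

Selinger DP (subsets sized 1..n):
  {A}: scan cost=120, card=120
  {C}: scan cost=200, card=200
  {B}: scan cost=80, card=80
  {E}: scan cost=120, card=120
  {D}: scan cost=300, card=300
  {AC}: card=240; try (C,nl_idx)→1320, (A,hash)→2080, (C,merge)→2880, (A,merge)→2960, (C,hash)→3440, (C,nl)→24120 …(+1); best=1320 via (C,nl_idx)
  {AD}: card=3600; try (A,hash)→2280, (D,merge)→4080, (A,merge)→4260, (D,hash)→5640, (D,nl)→36120, (A,nl)→36300; best=2280 via (A,hash)
  {BC}: card=640; try (C,nl_idx)→1360, (B,hash)→1520, (C,merge)→2520, (B,merge)→2640, (C,hash)→3360, (C,nl)→16080 …(+1); best=1360 via (C,nl_idx)
  {CE}: card=2000; try (E,hash)→2080, (C,merge)→2880, (E,merge)→2960, (C,nl_idx)→3080, (C,hash)→3440, (E,nl_idx)→3600 …(+2); best=2080 via (E,hash)
  {ABC}: card=768; try (B,hash)→2680, (A,hash)→3680, (B,merge)→4120, (A,merge)→9360, (B,nl)→20520, (A,nl)→78160; best=2680 via (B,hash)
  {ACE}: card=2400; try (E,hash)→3240, (E,merge)→4440, (E,nl_idx)→5400, (A,hash)→5760, (A,merge)→27040, (E,nl)→30120 …(+1); best=3240 via (E,hash)
  {ACD}: card=7200; try (D,merge)→6480, (D,hash)→6960, (C,hash)→9080, (C,nl_idx)→38280, (C,merge)→50880, (D,nl)→73320 …(+1); best=6480 via (D,merge)
  {BCE}: card=6400; try (E,hash)→3680, (B,hash)→5200, (E,merge)→9360, (E,nl_idx)→12240, (B,merge)→26720, (E,nl)→78160 …(+1); best=3680 via (E,hash)
  {ABCE}: card=7680; try (E,hash)→5128, (B,hash)→6760, (A,hash)→11760, (E,merge)→12088, (E,nl_idx)→15736, (B,merge)→35080 …(+4); best=5128 via (E,hash)
  {ABCD}: card=23040; try (D,hash)→8848, (D,merge)→14128, (B,hash)→14800, (B,merge)→107920, (D,nl)→233080, (B,nl)→582480; best=8848 via (D,hash)
  {ACDE}: card=72000; try (D,hash)→11040, (E,hash)→15360, (D,merge)→37440, (E,merge)→108240, (E,nl_idx)→128880, (D,nl)→723240 …(+1); best=11040 via (D,hash)
  {ABCDE}: card=230400; try (D,hash)→18208, (E,hash)→33568, (B,hash)→84160, (D,merge)→115648, (E,merge)→378448, (E,nl_idx)→400528 …(+4); best=18208 via (D,hash)

cost=18208; order=A,C,B,E,D; methods=nl_idx,hash,hash,hash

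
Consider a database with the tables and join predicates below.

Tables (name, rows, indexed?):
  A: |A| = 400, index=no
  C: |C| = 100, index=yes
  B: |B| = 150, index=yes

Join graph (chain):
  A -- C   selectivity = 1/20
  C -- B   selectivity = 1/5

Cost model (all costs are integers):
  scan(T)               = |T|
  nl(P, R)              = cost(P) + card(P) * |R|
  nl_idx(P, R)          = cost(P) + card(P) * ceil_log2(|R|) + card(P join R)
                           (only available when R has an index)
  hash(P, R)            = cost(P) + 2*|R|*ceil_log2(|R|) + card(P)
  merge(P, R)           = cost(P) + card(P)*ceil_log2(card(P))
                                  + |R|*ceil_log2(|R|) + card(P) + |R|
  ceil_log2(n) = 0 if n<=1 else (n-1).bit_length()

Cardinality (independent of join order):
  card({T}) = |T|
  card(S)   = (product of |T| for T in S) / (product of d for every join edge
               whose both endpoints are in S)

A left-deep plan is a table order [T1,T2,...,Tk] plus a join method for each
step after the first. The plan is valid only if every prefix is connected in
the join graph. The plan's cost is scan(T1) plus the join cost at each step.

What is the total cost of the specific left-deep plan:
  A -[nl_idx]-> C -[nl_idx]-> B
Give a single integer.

81200

step 1: scan A: cost=400, card=400
step 2: join C via nl_idx
    card(P join C) = 400*100/(20) = 2000
    cost = 400 + 400*7 + 2000 = 5200
step 3: join B via nl_idx
    card(P join B) = 2000*150/(5) = 60000
    cost = 5200 + 2000*8 + 60000 = 81200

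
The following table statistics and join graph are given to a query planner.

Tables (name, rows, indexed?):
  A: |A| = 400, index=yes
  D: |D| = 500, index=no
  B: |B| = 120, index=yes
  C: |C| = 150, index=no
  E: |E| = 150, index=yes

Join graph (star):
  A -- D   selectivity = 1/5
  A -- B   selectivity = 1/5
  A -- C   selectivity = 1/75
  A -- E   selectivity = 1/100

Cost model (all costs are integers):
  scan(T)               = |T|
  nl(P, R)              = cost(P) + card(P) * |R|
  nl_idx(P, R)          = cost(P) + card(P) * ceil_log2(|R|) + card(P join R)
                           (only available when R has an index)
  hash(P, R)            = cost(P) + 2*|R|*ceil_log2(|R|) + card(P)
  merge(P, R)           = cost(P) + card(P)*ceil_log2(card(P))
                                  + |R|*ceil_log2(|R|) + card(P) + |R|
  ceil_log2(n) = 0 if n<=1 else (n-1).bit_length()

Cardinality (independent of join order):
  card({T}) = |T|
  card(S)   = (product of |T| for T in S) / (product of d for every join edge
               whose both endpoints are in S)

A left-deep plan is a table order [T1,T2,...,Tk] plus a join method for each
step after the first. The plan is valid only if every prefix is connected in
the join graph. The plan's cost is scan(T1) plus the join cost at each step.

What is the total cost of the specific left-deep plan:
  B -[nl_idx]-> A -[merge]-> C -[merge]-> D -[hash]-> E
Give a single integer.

2390750

step 1: scan B: cost=120, card=120
step 2: join A via nl_idx
    card(P join A) = 120*400/(5) = 9600
    cost = 120 + 120*9 + 9600 = 10800
step 3: join C via merge
    card(P join C) = 9600*150/(75) = 19200
    cost = 10800 + 9600*14 + 150*8 + 9600 + 150 = 156150
step 4: join D via merge
    card(P join D) = 19200*500/(5) = 1920000
    cost = 156150 + 19200*15 + 500*9 + 19200 + 500 = 468350
step 5: join E via hash
    card(P join E) = 1920000*150/(100) = 2880000
    cost = 468350 + 2*150*8 + 1920000 = 2390750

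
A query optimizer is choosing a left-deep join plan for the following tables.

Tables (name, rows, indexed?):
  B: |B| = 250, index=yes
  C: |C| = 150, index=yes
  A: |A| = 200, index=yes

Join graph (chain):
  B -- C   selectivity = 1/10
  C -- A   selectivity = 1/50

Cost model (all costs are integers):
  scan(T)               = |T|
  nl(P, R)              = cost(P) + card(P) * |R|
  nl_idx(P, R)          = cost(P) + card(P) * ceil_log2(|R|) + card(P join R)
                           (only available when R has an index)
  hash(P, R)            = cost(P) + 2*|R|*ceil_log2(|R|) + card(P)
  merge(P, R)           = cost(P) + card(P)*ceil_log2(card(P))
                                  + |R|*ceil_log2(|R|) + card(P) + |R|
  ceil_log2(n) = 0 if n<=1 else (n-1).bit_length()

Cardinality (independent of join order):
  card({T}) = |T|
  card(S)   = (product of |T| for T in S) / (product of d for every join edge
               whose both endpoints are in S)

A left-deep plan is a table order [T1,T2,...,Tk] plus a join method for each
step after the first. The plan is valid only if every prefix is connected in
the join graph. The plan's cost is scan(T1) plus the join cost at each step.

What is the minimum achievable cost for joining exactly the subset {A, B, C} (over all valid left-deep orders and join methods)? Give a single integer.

6550

Selinger DP over subsets of {A,B,C}:
  {B}: scan cost=250, card=250
  {C}: scan cost=150, card=150
  {A}: scan cost=200, card=200
  {BC}: card=3750; try (C,hash)→2900, (B,merge)→3750, (C,merge)→3850, (B,hash)→4300, (B,nl_idx)→5100, (C,nl_idx)→6000 …(+2); best=2900 via (C,hash)
  {AC}: card=600; try (A,nl_idx)→1950, (C,nl_idx)→2400, (C,hash)→2800, (A,merge)→3300, (C,merge)→3350, (A,hash)→3500 …(+2); best=1950 via (A,nl_idx)
  {ABC}: card=15000; try (B,hash)→6550, (A,hash)→9850, (B,merge)→10800, (B,nl_idx)→21750, (A,nl_idx)→47900, (A,merge)→53450 …(+2); best=6550 via (B,hash)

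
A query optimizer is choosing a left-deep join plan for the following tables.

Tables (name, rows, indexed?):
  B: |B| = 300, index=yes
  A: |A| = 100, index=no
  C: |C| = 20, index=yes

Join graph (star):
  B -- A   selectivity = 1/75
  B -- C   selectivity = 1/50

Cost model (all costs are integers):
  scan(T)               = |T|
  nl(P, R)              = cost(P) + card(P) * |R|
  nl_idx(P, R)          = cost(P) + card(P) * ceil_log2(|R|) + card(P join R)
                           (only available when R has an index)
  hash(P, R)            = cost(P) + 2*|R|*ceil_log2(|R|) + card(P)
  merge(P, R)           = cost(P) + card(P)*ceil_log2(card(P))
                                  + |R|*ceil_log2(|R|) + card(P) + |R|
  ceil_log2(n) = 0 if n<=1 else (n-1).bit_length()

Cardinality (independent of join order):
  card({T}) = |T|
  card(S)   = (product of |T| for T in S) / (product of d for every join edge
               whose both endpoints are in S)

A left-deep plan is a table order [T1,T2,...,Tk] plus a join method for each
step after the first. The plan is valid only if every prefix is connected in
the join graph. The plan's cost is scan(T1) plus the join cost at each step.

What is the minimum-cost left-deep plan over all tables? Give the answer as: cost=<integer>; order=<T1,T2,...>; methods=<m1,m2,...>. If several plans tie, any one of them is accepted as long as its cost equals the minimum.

cost=1840; order=C,B,A; methods=nl_idx,hash

Selinger DP (subsets sized 1..n):
  {B}: scan cost=300, card=300
  {A}: scan cost=100, card=100
  {C}: scan cost=20, card=20
  {AB}: card=400; try (B,nl_idx)→1400, (A,hash)→2000, (B,merge)→3900, (A,merge)→4100, (B,hash)→5600, (B,nl)→30100 …(+1); best=1400 via (B,nl_idx)
  {BC}: card=120; try (B,nl_idx)→320, (C,hash)→800, (C,nl_idx)→1920, (B,merge)→3140, (C,merge)→3420, (B,hash)→5440 …(+2); best=320 via (B,nl_idx)
  {ABC}: card=160; try (A,hash)→1840, (C,hash)→2000, (A,merge)→2080, (C,nl_idx)→3560, (C,merge)→5520, (C,nl)→9400 …(+1); best=1840 via (A,hash)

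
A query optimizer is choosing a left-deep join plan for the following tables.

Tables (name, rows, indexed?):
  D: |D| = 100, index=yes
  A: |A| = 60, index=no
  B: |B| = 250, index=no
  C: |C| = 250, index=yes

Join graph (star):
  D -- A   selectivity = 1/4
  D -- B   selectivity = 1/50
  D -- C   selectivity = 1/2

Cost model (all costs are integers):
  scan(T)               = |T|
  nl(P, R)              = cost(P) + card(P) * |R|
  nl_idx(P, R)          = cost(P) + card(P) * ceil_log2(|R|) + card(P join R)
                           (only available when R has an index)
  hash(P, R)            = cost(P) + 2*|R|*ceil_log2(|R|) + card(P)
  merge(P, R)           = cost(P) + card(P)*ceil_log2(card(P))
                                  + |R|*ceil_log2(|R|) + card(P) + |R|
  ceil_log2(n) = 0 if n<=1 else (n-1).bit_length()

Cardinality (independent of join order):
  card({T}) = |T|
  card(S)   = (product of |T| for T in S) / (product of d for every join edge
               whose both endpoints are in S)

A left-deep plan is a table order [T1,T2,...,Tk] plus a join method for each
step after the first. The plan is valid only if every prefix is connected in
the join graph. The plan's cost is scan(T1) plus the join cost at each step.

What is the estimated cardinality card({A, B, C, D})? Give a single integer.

937500

Tables in S: A(60), B(250), C(250), D(100)
Edges inside S: D-A(d=4), D-B(d=50), D-C(d=2)
numerator = 60 * 250 * 250 * 100 = 375000000
denominator = 4 * 50 * 2 = 400
card(S) = 375000000 / 400 = 937500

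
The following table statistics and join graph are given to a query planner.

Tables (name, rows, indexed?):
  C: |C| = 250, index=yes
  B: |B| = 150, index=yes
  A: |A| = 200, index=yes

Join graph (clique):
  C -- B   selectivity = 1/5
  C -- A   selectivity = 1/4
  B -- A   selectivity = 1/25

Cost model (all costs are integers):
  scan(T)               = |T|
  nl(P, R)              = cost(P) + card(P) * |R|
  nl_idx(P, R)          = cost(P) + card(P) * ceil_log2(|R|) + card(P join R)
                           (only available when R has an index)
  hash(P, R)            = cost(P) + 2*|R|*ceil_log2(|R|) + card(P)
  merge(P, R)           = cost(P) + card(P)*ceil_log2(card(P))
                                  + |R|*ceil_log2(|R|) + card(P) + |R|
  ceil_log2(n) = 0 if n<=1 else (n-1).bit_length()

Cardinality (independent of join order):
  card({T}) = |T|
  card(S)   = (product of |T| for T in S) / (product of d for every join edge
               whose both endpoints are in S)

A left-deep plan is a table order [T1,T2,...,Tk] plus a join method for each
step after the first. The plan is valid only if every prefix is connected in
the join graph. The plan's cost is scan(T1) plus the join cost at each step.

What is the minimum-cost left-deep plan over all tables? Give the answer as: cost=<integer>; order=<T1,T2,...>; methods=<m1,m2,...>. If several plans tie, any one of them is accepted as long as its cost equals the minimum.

Selinger DP (subsets sized 1..n):
  {C}: scan cost=250, card=250
  {B}: scan cost=150, card=150
  {A}: scan cost=200, card=200
  {BC}: card=7500; try (B,hash)→2900, (C,merge)→3750, (B,merge)→3850, (C,hash)→4300, (C,nl_idx)→8850, (B,nl_idx)→9750 …(+2); best=2900 via (B,hash)
  {AC}: card=12500; try (A,hash)→3700, (C,merge)→4250, (A,merge)→4300, (C,hash)→4400, (C,nl_idx)→14300, (A,nl_idx)→14750 …(+2); best=3700 via (A,hash)
  {AB}: card=1200; try (A,nl_idx)→2550, (B,hash)→2800, (B,nl_idx)→3000, (A,merge)→3300, (B,merge)→3350, (A,hash)→3500 …(+2); best=2550 via (A,nl_idx)
  {ABC}: card=15000; try (C,hash)→7750, (A,hash)→13600, (B,hash)→18600, (C,merge)→19200, (C,nl_idx)→27150, (A,nl_idx)→77900 …(+6); best=7750 via (C,hash)

cost=7750; order=B,A,C; methods=nl_idx,hash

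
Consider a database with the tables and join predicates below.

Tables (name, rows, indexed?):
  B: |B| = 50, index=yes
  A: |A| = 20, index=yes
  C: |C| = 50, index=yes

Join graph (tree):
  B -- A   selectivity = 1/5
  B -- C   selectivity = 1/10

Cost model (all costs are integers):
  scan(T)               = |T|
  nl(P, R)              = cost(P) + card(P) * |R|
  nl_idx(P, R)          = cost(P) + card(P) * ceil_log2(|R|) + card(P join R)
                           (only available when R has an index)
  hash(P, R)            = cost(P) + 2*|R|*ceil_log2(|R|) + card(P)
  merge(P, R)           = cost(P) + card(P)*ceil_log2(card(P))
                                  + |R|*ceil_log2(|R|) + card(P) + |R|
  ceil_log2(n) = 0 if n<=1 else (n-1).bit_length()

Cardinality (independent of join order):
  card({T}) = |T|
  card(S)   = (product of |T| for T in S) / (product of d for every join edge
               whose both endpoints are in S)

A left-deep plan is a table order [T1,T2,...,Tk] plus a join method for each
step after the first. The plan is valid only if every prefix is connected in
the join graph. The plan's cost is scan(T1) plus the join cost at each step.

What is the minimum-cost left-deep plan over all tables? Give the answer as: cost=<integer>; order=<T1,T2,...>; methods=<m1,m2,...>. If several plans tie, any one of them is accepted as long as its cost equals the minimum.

Selinger DP (subsets sized 1..n):
  {B}: scan cost=50, card=50
  {A}: scan cost=20, card=20
  {C}: scan cost=50, card=50
  {AB}: card=200; try (A,hash)→300, (B,nl_idx)→340, (B,merge)→490, (A,nl_idx)→500, (A,merge)→520, (B,hash)→640 …(+2); best=300 via (A,hash)
  {BC}: card=250; try (C,nl_idx)→600, (B,nl_idx)→600, (C,hash)→700, (B,hash)→700, (C,merge)→750, (B,merge)→750 …(+2); best=600 via (C,nl_idx)
  {ABC}: card=1000; try (A,hash)→1050, (C,hash)→1100, (C,merge)→2450, (C,nl_idx)→2500, (A,nl_idx)→2850, (A,merge)→2970 …(+2); best=1050 via (A,hash)

cost=1050; order=B,C,A; methods=nl_idx,hash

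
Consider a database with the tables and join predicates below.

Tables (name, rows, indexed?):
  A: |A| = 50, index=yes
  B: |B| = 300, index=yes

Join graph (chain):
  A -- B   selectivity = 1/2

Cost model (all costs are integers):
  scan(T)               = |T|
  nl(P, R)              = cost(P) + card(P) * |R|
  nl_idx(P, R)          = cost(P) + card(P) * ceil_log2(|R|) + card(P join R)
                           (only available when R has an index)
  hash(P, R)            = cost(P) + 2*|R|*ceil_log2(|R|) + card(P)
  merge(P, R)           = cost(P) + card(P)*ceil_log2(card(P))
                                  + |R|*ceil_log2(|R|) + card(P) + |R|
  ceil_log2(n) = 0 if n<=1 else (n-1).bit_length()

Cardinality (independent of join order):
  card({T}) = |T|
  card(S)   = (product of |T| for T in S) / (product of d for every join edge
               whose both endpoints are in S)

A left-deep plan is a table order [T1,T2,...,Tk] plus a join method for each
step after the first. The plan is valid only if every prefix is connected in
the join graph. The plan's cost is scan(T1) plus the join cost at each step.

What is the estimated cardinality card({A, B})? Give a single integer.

7500

Tables in S: A(50), B(300)
Edges inside S: A-B(d=2)
numerator = 50 * 300 = 15000
denominator = 2 = 2
card(S) = 15000 / 2 = 7500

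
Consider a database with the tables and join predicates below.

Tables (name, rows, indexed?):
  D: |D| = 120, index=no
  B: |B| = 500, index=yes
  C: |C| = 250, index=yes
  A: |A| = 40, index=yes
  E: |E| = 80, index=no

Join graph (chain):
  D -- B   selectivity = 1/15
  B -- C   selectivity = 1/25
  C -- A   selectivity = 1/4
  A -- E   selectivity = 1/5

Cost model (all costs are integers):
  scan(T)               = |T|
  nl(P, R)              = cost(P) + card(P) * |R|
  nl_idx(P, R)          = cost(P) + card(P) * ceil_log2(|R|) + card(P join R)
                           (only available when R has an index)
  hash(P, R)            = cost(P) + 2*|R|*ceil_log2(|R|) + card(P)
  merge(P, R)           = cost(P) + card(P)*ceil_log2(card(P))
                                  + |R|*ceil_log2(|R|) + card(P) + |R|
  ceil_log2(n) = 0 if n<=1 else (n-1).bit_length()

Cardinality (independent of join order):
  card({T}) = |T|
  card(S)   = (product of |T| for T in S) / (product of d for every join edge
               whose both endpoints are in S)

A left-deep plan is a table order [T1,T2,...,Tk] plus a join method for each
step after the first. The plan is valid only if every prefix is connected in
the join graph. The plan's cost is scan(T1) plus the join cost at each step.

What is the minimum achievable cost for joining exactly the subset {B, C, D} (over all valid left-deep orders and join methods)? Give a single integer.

10680

Selinger DP over subsets of {B,C,D}:
  {D}: scan cost=120, card=120
  {B}: scan cost=500, card=500
  {C}: scan cost=250, card=250
  {BD}: card=4000; try (D,hash)→2680, (B,nl_idx)→5200, (B,merge)→6080, (D,merge)→6460, (B,hash)→9240, (B,nl)→60120 …(+1); best=2680 via (D,hash)
  {BC}: card=5000; try (C,hash)→5000, (B,merge)→7500, (B,nl_idx)→7500, (C,merge)→7750, (C,nl_idx)→9500, (B,hash)→9500 …(+2); best=5000 via (C,hash)
  {BCD}: card=40000; try (C,hash)→10680, (D,hash)→11680, (C,merge)→56930, (C,nl_idx)→74680, (D,merge)→75960, (D,nl)→605000 …(+1); best=10680 via (C,hash)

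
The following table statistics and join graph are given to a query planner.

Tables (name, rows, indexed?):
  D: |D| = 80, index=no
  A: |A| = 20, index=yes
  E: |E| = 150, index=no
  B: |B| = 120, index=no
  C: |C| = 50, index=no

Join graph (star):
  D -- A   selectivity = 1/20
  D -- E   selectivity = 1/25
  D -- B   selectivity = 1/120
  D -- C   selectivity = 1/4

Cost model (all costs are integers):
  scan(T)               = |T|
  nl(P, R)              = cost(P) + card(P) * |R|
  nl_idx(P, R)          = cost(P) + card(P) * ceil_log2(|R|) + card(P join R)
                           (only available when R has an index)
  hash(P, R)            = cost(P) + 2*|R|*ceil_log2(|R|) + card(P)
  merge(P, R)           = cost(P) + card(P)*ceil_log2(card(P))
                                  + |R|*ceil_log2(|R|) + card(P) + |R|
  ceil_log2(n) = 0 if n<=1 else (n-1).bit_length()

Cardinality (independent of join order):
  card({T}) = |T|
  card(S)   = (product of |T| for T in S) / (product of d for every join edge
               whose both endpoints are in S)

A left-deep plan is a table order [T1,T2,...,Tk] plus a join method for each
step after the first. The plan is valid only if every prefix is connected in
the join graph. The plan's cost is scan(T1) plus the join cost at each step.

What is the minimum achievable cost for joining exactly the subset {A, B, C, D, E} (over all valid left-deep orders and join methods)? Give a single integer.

4710

Selinger DP over subsets of {A,B,C,D,E}:
  {D}: scan cost=80, card=80
  {A}: scan cost=20, card=20
  {E}: scan cost=150, card=150
  {B}: scan cost=120, card=120
  {C}: scan cost=50, card=50
  {AD}: card=80; try (A,hash)→360, (A,nl_idx)→560, (D,merge)→780, (A,merge)→840, (D,hash)→1160, (D,nl)→1620 …(+1); best=360 via (A,hash)
  {DE}: card=480; try (D,hash)→1420, (E,merge)→2070, (D,merge)→2140, (E,hash)→2560, (E,nl)→12080, (D,nl)→12150; best=1420 via (D,hash)
  {BD}: card=80; try (D,hash)→1360, (B,merge)→1680, (D,merge)→1720, (B,hash)→1840, (B,nl)→9680, (D,nl)→9720; best=1360 via (D,hash)
  {CD}: card=1000; try (C,hash)→760, (D,merge)→1040, (C,merge)→1070, (D,hash)→1220, (D,nl)→4050, (C,nl)→4080; best=760 via (C,hash)
  {ADE}: card=480; try (A,hash)→2100, (E,merge)→2350, (E,hash)→2840, (A,nl_idx)→4300, (A,merge)→6340, (A,nl)→11020 …(+1); best=2100 via (A,hash)
  {ABD}: card=80; try (A,hash)→1640, (A,nl_idx)→1840, (B,merge)→1960, (B,hash)→2120, (A,merge)→2120, (A,nl)→2960 …(+1); best=1640 via (A,hash)
  {ACD}: card=1000; try (C,hash)→1040, (C,merge)→1350, (A,hash)→1960, (C,nl)→4360, (A,nl_idx)→6760, (A,merge)→11880 …(+1); best=1040 via (C,hash)
  {BDE}: card=480; try (E,merge)→3350, (B,hash)→3580, (E,hash)→3840, (B,merge)→7180, (E,nl)→13360, (B,nl)→59020; best=3350 via (E,merge)
  {CDE}: card=6000; try (C,hash)→2500, (E,hash)→4160, (C,merge)→6570, (E,merge)→13110, (C,nl)→25420, (E,nl)→150760; best=2500 via (C,hash)
  {BCD}: card=1000; try (C,hash)→2040, (C,merge)→2350, (B,hash)→3440, (C,nl)→5360, (B,merge)→12720, (B,nl)→120760; best=2040 via (C,hash)
  {ABDE}: card=480; try (E,merge)→3630, (A,hash)→4030, (E,hash)→4120, (B,hash)→4260, (A,nl_idx)→6230, (B,merge)→7860 …(+4); best=3630 via (E,merge)
  {ACDE}: card=6000; try (C,hash)→3180, (E,hash)→4440, (C,merge)→7250, (A,hash)→8700, (E,merge)→13390, (C,nl)→26100 …(+4); best=3180 via (C,hash)
  {ABCD}: card=1000; try (C,hash)→2320, (C,merge)→2630, (A,hash)→3240, (B,hash)→3720, (C,nl)→5640, (A,nl_idx)→8040 …(+4); best=2320 via (C,hash)
  {BCDE}: card=6000; try (C,hash)→4430, (E,hash)→5440, (C,merge)→8500, (B,hash)→10180, (E,merge)→14390, (C,nl)→27350 …(+3); best=4430 via (C,hash)
  {ABCDE}: card=6000; try (C,hash)→4710, (E,hash)→5720, (C,merge)→8780, (A,hash)→10630, (B,hash)→10860, (E,merge)→14670 …(+7); best=4710 via (C,hash)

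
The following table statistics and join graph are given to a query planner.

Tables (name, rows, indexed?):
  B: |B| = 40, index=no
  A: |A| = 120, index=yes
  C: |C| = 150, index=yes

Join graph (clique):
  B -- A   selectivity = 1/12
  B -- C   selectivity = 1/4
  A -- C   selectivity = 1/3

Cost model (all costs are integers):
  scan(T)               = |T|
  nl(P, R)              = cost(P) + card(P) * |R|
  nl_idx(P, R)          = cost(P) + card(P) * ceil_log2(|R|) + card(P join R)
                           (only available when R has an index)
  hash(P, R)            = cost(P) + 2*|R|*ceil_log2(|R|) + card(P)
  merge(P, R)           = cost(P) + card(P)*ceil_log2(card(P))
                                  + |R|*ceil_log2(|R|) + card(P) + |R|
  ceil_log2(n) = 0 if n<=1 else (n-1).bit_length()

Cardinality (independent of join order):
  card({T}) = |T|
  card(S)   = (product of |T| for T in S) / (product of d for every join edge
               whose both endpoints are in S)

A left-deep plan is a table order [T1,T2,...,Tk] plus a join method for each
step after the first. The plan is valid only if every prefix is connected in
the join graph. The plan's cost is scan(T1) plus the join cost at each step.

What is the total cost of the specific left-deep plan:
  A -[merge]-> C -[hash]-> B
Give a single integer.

8910

step 1: scan A: cost=120, card=120
step 2: join C via merge
    card(P join C) = 120*150/(3) = 6000
    cost = 120 + 120*7 + 150*8 + 120 + 150 = 2430
step 3: join B via hash
    card(P join B) = 6000*40/(12*4) = 5000
    cost = 2430 + 2*40*6 + 6000 = 8910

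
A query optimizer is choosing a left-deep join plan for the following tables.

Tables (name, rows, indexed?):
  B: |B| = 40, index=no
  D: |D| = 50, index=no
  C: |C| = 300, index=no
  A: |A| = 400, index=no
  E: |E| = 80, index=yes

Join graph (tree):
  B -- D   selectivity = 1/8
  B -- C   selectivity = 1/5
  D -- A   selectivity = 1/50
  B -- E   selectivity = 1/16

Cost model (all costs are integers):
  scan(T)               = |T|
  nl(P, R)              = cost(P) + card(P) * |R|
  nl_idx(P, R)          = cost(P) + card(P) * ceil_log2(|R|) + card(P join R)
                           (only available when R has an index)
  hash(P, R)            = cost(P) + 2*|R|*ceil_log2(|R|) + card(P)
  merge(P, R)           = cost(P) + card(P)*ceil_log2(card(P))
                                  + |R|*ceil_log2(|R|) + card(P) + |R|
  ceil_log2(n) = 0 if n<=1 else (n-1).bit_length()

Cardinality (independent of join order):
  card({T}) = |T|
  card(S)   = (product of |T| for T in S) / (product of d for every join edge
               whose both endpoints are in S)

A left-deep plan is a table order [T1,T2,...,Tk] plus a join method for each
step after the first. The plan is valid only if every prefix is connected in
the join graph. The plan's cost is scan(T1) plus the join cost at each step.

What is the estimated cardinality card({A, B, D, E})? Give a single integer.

Tables in S: A(400), B(40), D(50), E(80)
Edges inside S: B-D(d=8), D-A(d=50), B-E(d=16)
numerator = 400 * 40 * 50 * 80 = 64000000
denominator = 8 * 50 * 16 = 6400
card(S) = 64000000 / 6400 = 10000

10000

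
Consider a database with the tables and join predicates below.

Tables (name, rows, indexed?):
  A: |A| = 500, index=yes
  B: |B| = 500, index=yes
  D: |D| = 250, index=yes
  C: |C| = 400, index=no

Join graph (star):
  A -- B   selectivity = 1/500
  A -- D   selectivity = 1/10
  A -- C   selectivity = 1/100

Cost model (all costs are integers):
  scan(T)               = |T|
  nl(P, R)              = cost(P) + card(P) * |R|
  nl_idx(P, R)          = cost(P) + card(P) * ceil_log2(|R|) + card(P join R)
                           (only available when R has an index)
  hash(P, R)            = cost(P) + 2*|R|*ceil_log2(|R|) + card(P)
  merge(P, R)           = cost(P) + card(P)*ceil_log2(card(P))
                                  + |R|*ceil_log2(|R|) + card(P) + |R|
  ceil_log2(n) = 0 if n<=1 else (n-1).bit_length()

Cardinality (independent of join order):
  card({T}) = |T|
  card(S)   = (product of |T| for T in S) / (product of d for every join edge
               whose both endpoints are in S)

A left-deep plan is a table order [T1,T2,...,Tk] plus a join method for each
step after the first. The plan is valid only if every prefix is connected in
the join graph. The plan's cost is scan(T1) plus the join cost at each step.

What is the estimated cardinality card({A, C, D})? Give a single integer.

50000

Tables in S: A(500), C(400), D(250)
Edges inside S: A-D(d=10), A-C(d=100)
numerator = 500 * 400 * 250 = 50000000
denominator = 10 * 100 = 1000
card(S) = 50000000 / 1000 = 50000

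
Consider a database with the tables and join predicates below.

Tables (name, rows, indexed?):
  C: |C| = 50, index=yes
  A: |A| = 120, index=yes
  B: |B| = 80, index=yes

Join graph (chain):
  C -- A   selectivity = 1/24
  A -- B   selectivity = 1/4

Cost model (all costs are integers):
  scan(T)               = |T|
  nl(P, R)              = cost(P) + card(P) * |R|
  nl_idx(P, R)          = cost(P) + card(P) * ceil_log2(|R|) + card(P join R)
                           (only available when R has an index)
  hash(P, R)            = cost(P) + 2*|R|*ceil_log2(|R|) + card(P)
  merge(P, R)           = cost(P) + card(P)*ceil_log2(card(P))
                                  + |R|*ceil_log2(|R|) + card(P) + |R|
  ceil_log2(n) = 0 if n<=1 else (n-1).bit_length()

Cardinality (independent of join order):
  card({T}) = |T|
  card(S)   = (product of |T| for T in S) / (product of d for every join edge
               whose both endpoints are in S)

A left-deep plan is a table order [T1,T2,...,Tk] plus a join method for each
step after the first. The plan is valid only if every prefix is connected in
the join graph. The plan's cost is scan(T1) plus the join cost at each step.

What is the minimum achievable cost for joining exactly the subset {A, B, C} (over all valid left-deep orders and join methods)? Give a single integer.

2020

Selinger DP over subsets of {A,B,C}:
  {C}: scan cost=50, card=50
  {A}: scan cost=120, card=120
  {B}: scan cost=80, card=80
  {AC}: card=250; try (A,nl_idx)→650, (C,hash)→840, (C,nl_idx)→1090, (A,merge)→1360, (C,merge)→1430, (A,hash)→1780 …(+2); best=650 via (A,nl_idx)
  {AB}: card=2400; try (B,hash)→1360, (A,merge)→1680, (B,merge)→1720, (A,hash)→1840, (A,nl_idx)→3040, (B,nl_idx)→3360 …(+2); best=1360 via (B,hash)
  {ABC}: card=5000; try (B,hash)→2020, (B,merge)→3540, (C,hash)→4360, (B,nl_idx)→7400, (B,nl)→20650, (C,nl_idx)→20760 …(+2); best=2020 via (B,hash)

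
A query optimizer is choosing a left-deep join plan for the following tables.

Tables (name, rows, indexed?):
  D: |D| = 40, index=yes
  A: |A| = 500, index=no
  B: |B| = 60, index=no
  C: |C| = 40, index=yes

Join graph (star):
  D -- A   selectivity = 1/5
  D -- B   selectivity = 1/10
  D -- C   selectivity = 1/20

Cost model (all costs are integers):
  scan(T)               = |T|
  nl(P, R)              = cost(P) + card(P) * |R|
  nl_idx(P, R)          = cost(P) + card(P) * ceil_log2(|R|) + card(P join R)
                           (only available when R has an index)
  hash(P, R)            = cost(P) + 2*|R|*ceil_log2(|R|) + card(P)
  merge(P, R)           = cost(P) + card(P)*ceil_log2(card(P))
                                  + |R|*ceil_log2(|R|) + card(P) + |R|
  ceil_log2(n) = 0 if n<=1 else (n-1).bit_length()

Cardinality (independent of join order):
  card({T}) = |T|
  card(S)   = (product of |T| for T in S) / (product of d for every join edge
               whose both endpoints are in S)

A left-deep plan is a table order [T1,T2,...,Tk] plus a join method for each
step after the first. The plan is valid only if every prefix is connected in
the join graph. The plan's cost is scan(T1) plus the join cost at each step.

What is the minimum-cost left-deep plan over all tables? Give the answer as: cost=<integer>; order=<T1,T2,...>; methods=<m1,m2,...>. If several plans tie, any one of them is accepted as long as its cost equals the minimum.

Selinger DP (subsets sized 1..n):
  {D}: scan cost=40, card=40
  {A}: scan cost=500, card=500
  {B}: scan cost=60, card=60
  {C}: scan cost=40, card=40
  {AD}: card=4000; try (D,hash)→1480, (A,merge)→5320, (D,merge)→5780, (D,nl_idx)→7500, (A,hash)→9080, (A,nl)→20040 …(+1); best=1480 via (D,hash)
  {BD}: card=240; try (D,hash)→600, (D,nl_idx)→660, (B,merge)→740, (D,merge)→760, (B,hash)→800, (B,nl)→2440 …(+1); best=600 via (D,hash)
  {CD}: card=80; try (D,nl_idx)→360, (C,nl_idx)→360, (D,hash)→560, (C,hash)→560, (D,merge)→600, (C,merge)→600 …(+2); best=360 via (D,nl_idx)
  {ABD}: card=24000; try (B,hash)→6200, (A,merge)→7760, (A,hash)→9840, (B,merge)→53900, (A,nl)→120600, (B,nl)→241480; best=6200 via (B,hash)
  {ACD}: card=8000; try (C,hash)→5960, (A,merge)→6000, (A,hash)→9440, (C,nl_idx)→33480, (A,nl)→40360, (C,merge)→53760 …(+1); best=5960 via (C,hash)
  {BCD}: card=480; try (B,hash)→1160, (C,hash)→1320, (B,merge)→1420, (C,nl_idx)→2520, (C,merge)→3040, (B,nl)→5160 …(+1); best=1160 via (B,hash)
  {ABCD}: card=48000; try (A,hash)→10640, (A,merge)→10960, (B,hash)→14680, (C,hash)→30680, (B,merge)→118380, (C,nl_idx)→198200 …(+4); best=10640 via (A,hash)

cost=10640; order=C,D,B,A; methods=nl_idx,hash,hash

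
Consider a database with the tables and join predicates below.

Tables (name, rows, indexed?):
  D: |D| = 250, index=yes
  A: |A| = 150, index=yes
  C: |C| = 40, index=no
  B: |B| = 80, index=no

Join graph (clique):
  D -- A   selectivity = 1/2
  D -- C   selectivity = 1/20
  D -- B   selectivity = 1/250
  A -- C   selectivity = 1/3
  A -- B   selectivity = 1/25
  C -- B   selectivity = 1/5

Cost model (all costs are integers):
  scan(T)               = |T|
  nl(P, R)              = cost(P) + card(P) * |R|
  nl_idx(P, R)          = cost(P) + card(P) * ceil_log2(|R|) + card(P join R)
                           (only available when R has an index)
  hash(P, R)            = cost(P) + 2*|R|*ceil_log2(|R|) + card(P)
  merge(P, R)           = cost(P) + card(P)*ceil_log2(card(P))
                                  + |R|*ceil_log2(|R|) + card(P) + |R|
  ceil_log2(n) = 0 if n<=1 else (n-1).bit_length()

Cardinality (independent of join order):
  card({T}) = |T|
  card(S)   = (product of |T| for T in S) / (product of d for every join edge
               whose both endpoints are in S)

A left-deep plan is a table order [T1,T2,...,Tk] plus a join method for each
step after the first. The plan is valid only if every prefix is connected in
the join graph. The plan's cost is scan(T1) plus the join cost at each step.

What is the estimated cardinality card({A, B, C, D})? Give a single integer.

32

Tables in S: A(150), B(80), C(40), D(250)
Edges inside S: D-A(d=2), D-C(d=20), D-B(d=250), A-C(d=3), A-B(d=25), C-B(d=5)
numerator = 150 * 80 * 40 * 250 = 120000000
denominator = 2 * 20 * 250 * 3 * 25 * 5 = 3750000
card(S) = 120000000 / 3750000 = 32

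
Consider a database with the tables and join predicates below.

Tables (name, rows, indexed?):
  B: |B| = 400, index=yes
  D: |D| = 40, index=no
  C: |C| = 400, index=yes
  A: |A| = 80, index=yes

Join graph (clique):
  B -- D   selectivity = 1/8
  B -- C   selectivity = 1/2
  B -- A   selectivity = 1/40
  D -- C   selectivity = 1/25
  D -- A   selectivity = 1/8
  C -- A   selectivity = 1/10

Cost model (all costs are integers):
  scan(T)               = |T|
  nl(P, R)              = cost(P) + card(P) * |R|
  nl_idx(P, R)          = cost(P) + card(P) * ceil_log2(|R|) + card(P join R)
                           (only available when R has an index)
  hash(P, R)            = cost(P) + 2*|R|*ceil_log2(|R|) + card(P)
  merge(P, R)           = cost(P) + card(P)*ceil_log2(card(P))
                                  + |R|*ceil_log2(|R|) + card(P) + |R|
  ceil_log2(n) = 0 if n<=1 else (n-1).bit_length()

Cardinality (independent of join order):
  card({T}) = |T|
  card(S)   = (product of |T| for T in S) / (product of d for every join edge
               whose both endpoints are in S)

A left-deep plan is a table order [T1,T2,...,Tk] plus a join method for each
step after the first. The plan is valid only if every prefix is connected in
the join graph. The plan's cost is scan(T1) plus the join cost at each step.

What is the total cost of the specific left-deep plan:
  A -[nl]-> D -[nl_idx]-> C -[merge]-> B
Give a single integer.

step 1: scan A: cost=80, card=80
step 2: join D via nl
    card(P join D) = 80*40/(8) = 400
    cost = 80 + 80*40 = 3280
step 3: join C via nl_idx
    card(P join C) = 400*400/(25*10) = 640
    cost = 3280 + 400*9 + 640 = 7520
step 4: join B via merge
    card(P join B) = 640*400/(8*2*40) = 400
    cost = 7520 + 640*10 + 400*9 + 640 + 400 = 18560

18560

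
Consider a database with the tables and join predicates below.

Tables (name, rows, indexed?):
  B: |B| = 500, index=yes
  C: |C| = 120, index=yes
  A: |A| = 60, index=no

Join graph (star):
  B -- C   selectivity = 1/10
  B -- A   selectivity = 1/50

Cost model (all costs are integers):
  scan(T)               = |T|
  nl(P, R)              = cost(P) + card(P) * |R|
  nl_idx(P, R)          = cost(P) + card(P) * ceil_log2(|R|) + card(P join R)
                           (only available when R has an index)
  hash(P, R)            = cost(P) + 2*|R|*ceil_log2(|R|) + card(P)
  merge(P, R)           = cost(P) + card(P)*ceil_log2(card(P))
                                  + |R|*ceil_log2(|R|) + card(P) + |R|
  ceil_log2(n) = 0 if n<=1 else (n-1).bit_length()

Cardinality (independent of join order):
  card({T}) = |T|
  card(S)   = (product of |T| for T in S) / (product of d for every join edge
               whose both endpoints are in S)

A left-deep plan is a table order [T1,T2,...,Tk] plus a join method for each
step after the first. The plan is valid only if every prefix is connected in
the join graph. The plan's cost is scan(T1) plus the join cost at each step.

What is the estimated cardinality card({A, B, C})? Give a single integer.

Tables in S: A(60), B(500), C(120)
Edges inside S: B-C(d=10), B-A(d=50)
numerator = 60 * 500 * 120 = 3600000
denominator = 10 * 50 = 500
card(S) = 3600000 / 500 = 7200

7200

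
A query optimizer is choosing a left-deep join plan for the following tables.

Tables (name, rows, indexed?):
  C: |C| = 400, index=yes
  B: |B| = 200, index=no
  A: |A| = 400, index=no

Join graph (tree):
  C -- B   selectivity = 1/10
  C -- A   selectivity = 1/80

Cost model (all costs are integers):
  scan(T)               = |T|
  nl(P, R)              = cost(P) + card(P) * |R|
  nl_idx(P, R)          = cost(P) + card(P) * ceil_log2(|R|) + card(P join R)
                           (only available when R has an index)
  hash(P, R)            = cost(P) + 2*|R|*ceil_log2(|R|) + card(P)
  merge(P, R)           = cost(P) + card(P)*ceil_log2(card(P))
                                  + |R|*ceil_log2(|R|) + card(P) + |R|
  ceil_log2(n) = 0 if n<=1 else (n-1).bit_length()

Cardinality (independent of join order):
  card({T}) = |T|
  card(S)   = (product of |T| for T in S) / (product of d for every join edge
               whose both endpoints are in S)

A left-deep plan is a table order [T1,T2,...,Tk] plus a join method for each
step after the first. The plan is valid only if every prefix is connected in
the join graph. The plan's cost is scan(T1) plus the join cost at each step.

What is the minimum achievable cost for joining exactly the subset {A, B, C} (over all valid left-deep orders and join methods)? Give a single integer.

11200

Selinger DP over subsets of {A,B,C}:
  {C}: scan cost=400, card=400
  {B}: scan cost=200, card=200
  {A}: scan cost=400, card=400
  {BC}: card=8000; try (B,hash)→4000, (C,merge)→6000, (B,merge)→6200, (C,hash)→7600, (C,nl_idx)→10000, (C,nl)→80200 …(+1); best=4000 via (B,hash)
  {AC}: card=2000; try (C,nl_idx)→6000, (C,hash)→8000, (A,hash)→8000, (C,merge)→8400, (A,merge)→8400, (C,nl)→160400 …(+1); best=6000 via (C,nl_idx)
  {ABC}: card=40000; try (B,hash)→11200, (A,hash)→19200, (B,merge)→31800, (A,merge)→120000, (B,nl)→406000, (A,nl)→3204000; best=11200 via (B,hash)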